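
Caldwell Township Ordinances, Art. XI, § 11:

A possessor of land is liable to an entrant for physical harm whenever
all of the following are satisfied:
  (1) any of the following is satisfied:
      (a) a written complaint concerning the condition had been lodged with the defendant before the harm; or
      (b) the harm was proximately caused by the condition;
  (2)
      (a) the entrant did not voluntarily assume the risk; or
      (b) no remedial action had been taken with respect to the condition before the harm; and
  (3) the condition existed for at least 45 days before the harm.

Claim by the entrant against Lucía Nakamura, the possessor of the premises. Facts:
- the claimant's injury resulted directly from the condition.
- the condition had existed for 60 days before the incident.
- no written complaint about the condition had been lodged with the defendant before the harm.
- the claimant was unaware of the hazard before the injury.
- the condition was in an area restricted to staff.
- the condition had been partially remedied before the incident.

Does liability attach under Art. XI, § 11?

(a) complaint lodged — not satisfied.
(b) proximate cause — met.
(1): F OR T → true.
(a) no assumed risk — holds.
(b) no remedial action — fails.
So (2) is satisfied (T OR F).
(3) condition ≥45 days old — satisfied.
Overall: T AND T AND T → true.

Yes — liable.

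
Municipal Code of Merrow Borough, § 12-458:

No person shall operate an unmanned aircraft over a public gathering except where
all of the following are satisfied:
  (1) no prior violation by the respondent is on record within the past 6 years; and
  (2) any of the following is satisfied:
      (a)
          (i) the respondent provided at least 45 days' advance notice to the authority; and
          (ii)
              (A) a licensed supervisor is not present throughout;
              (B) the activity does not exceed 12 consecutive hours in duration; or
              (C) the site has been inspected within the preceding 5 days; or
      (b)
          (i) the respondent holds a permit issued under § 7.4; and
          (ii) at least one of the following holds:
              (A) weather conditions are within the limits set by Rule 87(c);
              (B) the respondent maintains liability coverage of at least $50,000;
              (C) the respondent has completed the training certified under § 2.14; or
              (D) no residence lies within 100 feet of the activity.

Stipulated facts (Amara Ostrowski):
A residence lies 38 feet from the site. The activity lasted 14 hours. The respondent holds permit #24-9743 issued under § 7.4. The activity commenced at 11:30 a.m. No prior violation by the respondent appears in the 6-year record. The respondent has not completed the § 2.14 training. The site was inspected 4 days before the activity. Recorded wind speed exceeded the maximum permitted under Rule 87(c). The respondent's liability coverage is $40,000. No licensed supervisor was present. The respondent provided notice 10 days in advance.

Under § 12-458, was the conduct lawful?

(1) no prior violation — holds.
(i) ≥45 days' notice — fails.
(A) not (supervisor present) — holds.
(B) ≤ 12 hrs duration — fails.
(C) site inspected — satisfied.
(ii) = T OR F OR T = true.
So (a) is not satisfied (F AND T).
(i) holds permit — met.
(A) weather ok — not met.
(B) coverage ≥ $50,000 — not satisfied.
(C) training certified — not satisfied.
(D) no residence in 100 ft — fails.
(ii): F OR F OR F OR F → false.
(b) = T AND F = false.
So (2) is not satisfied (F OR F).
Overall = T AND F = false.

No — unlawful.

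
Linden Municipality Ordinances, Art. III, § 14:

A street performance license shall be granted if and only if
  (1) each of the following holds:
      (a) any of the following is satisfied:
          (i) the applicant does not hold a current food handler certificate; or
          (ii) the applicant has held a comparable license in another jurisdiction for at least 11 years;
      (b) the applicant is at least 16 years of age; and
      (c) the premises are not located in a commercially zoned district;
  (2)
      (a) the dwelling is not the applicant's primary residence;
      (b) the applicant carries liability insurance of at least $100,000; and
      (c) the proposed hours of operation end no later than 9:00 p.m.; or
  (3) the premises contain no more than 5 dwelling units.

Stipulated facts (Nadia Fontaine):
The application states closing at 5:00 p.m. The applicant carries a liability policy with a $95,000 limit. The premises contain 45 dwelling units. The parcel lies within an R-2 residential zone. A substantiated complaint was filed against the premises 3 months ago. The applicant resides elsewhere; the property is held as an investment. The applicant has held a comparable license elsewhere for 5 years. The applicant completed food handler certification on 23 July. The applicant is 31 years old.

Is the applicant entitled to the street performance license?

(i) not (food handler cert.) — not met.
(ii) prior license ≥ 11 yr — not met.
So (a) is not satisfied (F OR F).
(b) age ≥ 16 — satisfied.
(c) not (commercially zoned) — satisfied.
(1): F AND T AND T → false.
(a) not (primary residence) — satisfied.
(b) insurance ≥ $100,000 — not met.
(c) closes by 9 p.m. — met.
So (2) is not satisfied (T AND F AND T).
(3) ≤ 5 units — fails.
So Overall is not satisfied (F OR F OR F).

No — denied.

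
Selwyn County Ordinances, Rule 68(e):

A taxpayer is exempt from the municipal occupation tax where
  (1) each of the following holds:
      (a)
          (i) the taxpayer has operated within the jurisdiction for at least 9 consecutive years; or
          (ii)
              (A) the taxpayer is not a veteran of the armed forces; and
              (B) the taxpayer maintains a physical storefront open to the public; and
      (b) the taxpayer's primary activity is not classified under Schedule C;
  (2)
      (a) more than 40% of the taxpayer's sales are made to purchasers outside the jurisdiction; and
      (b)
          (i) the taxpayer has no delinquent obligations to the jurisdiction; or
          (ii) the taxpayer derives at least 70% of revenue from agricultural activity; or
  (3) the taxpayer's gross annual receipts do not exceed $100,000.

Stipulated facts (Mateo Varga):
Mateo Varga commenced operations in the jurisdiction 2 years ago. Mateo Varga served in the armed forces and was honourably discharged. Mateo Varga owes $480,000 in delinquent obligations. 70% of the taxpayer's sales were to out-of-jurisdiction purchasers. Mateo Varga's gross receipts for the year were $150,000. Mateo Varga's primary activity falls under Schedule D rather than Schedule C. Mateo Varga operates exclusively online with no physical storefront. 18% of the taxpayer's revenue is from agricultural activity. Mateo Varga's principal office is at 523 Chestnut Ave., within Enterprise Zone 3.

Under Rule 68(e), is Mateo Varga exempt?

(i) ≥ 9 yrs in jurisdiction — not satisfied.
(A) not (veteran) — not satisfied.
(B) has storefront — not satisfied.
So (ii) is not satisfied (F AND F).
(a): F OR F → false.
(b) not (Schedule C activity) — satisfied.
So (1) is not satisfied (F AND T).
(a) >40% out-of-jur. sales — met.
(i) no delinquency — fails.
(ii) ≥70% agricultural — not met.
So (b) is not satisfied (F OR F).
(2): T AND F → false.
(3) receipts ≤ $100,000 — fails.
Overall: F OR F OR F → false.

No — not exempt.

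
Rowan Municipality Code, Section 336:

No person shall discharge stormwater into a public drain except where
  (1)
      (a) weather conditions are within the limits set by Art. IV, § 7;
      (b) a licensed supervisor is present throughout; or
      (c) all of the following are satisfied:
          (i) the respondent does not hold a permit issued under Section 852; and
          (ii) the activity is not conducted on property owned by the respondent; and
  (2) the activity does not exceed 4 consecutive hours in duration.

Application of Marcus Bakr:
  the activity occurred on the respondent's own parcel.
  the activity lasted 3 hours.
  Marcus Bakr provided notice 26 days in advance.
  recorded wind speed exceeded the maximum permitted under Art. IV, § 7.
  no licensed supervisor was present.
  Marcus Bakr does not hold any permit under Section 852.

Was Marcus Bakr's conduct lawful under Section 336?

No — unlawful.

(a) weather ok — not satisfied.
(b) supervisor present — not satisfied.
(i) not (holds permit) — met.
(ii) not (own property) — not met.
(c): T AND F → false.
(1) = F OR F OR F = false.
(2) ≤ 4 hrs duration — met.
Overall = F AND T = false.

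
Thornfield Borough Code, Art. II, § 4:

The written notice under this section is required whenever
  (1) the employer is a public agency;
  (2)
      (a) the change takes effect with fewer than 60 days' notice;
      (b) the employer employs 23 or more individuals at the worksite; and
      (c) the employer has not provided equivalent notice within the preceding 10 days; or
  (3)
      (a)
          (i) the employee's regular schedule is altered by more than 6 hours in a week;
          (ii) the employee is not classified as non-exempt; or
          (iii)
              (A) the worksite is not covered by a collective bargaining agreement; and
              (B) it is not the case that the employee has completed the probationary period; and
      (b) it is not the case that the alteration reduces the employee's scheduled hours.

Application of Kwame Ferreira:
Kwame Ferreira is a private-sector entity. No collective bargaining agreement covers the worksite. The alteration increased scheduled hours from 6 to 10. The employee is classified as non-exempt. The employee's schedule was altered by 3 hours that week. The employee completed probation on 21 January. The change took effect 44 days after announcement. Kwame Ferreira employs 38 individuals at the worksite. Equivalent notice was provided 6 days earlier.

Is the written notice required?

(1) public agency — not satisfied.
(a) < 60 days' notice — satisfied.
(b) ≥ 23 at site — holds.
(c) no recent notice — fails.
So (2) is not satisfied (T AND T AND F).
(i) schedule shift > 6h — not satisfied.
(ii) not (non-exempt) — fails.
(A) no CBA — satisfied.
(B) not (past probation) — not met.
(iii): T AND F → false.
So (a) is not satisfied (F OR F OR F).
(b) not (hours reduced) — satisfied.
(3) = F AND T = false.
Overall: F OR F OR F → false.

No — not required.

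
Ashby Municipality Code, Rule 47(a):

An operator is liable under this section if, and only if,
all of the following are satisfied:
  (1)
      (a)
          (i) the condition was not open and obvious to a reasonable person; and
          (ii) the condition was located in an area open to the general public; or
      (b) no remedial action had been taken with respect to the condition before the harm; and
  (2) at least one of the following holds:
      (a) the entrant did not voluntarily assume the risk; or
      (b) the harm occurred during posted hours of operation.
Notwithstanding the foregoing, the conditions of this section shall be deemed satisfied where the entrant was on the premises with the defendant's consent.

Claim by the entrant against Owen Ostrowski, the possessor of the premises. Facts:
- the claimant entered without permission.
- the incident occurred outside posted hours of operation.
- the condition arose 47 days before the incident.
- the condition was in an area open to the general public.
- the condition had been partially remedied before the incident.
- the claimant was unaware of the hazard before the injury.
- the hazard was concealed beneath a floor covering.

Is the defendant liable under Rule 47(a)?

(i) not open/obvious — met.
(ii) public area — satisfied.
So (a) is satisfied (T AND T).
(b) no remedial action — not satisfied.
(1) = T OR F = true.
(a) no assumed risk — met.
(b) during posted hours — fails.
(2) = T OR F = true.
Overall: T AND T → true.
Exception (consent to enter) — not satisfied.
Result: main true OR exception false → true.

Yes — liable.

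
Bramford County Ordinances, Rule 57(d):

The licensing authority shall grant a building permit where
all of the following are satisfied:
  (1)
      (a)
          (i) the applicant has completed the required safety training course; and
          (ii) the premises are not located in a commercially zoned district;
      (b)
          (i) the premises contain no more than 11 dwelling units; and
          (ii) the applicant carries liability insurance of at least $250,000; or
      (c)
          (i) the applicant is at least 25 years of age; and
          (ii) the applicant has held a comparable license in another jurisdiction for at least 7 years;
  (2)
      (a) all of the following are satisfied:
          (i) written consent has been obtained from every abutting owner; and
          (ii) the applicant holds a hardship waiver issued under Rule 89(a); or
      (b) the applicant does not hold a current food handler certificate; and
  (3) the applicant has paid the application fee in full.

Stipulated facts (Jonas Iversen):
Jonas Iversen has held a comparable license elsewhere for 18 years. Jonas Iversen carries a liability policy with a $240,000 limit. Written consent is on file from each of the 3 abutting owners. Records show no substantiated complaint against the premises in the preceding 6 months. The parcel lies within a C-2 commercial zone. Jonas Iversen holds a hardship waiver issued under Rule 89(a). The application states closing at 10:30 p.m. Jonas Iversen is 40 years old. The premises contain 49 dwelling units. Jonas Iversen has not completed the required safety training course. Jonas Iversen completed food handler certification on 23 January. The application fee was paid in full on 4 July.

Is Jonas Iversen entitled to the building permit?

Yes — granted.

(i) safety training — fails.
(ii) not (commercially zoned) — not met.
(a): F AND F → false.
(i) ≤ 11 units — not met.
(ii) insurance ≥ $250,000 — not met.
(b): F AND F → false.
(i) age ≥ 25 — met.
(ii) prior license ≥ 7 yr — holds.
(c): T AND T → true.
(1) = F OR F OR T = true.
(i) all abutters consent — satisfied.
(ii) hardship waiver — holds.
So (a) is satisfied (T AND T).
(b) not (food handler cert.) — fails.
(2): T OR F → true.
(3) fee paid — satisfied.
So Overall is satisfied (T AND T AND T).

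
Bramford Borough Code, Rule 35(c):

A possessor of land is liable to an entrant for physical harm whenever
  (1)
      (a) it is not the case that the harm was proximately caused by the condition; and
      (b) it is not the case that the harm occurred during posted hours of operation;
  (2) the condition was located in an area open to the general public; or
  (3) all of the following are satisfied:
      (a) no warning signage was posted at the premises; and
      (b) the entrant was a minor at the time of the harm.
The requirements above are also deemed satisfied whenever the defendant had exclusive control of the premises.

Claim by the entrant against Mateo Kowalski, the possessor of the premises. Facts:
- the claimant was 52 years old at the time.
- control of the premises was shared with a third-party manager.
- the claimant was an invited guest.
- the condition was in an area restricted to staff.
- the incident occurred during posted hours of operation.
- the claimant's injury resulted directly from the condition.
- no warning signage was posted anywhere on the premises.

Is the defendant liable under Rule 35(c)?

(a) not (proximate cause) — not met.
(b) not (during posted hours) — fails.
So (1) is not satisfied (F AND F).
(2) public area — not met.
(a) no signage posted — satisfied.
(b) entrant a minor — fails.
(3): T AND F → false.
Overall = F OR F OR F = false.
Exception (exclusive control) — not satisfied.
Result: main false OR exception false → false.

No — not liable.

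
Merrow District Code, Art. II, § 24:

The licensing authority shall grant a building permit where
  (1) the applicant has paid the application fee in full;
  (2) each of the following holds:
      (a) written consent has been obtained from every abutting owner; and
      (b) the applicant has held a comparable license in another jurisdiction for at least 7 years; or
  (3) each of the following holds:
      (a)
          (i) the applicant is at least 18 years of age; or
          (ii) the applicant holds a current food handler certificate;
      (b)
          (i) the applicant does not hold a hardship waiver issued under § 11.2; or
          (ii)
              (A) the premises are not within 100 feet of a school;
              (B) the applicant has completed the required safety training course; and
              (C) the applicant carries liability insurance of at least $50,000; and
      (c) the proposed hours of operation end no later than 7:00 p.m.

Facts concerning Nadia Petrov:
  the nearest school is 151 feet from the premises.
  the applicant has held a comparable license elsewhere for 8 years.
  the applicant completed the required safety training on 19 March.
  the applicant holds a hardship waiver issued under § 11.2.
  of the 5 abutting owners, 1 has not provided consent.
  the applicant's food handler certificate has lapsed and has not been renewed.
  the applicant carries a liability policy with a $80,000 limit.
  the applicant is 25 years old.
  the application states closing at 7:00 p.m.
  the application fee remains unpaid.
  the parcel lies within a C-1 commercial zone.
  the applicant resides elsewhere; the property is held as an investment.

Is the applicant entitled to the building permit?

(1) fee paid — not met.
(a) all abutters consent — not satisfied.
(b) prior license ≥ 7 yr — satisfied.
(2) = F AND T = false.
(i) age ≥ 18 — satisfied.
(ii) food handler cert. — not met.
So (a) is satisfied (T OR F).
(i) not (hardship waiver) — fails.
(A) ≥100 ft from school — holds.
(B) safety training — holds.
(C) insurance ≥ $50,000 — satisfied.
(ii) = T AND T AND T = true.
(b) = F OR T = true.
(c) closes by 7 p.m. — holds.
(3) = T AND T AND T = true.
Overall = F OR F OR T = true.

Yes — granted.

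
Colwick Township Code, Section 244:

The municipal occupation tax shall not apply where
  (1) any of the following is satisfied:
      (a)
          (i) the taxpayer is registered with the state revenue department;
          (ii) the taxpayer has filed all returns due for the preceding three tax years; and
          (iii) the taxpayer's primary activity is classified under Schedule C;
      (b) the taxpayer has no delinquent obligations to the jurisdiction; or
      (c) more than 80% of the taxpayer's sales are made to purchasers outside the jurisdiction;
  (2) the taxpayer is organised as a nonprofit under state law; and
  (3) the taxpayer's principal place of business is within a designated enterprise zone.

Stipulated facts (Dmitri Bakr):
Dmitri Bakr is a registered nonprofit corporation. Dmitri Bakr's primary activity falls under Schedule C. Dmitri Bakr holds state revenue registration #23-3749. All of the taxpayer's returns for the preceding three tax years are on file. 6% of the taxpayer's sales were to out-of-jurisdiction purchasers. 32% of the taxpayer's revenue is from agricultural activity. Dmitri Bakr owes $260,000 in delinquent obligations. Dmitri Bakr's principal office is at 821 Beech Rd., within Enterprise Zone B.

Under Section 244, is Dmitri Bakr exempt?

Yes — exempt.

(i) state-registered — satisfied.
(ii) returns current — holds.
(iii) Schedule C activity — satisfied.
So (a) is satisfied (T AND T AND T).
(b) no delinquency — not satisfied.
(c) >80% out-of-jur. sales — not satisfied.
(1) = T OR F OR F = true.
(2) nonprofit — holds.
(3) in enterprise zone — holds.
Overall: T AND T AND T → true.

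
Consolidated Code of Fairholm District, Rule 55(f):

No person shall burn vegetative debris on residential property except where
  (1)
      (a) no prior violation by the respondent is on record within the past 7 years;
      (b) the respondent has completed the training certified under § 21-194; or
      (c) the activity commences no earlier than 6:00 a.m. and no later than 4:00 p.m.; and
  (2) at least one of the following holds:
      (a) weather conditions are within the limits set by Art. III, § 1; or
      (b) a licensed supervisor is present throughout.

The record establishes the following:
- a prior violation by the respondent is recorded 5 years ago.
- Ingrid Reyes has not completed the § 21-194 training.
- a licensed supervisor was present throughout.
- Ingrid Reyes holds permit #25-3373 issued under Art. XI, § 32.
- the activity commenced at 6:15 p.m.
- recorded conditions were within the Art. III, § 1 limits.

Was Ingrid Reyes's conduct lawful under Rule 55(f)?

No — unlawful.

(a) no prior violation — not satisfied.
(b) training certified — fails.
(c) start within hours — fails.
So (1) is not satisfied (F OR F OR F).
(a) weather ok — met.
(b) supervisor present — satisfied.
(2) = T OR T = true.
Overall: F AND T → false.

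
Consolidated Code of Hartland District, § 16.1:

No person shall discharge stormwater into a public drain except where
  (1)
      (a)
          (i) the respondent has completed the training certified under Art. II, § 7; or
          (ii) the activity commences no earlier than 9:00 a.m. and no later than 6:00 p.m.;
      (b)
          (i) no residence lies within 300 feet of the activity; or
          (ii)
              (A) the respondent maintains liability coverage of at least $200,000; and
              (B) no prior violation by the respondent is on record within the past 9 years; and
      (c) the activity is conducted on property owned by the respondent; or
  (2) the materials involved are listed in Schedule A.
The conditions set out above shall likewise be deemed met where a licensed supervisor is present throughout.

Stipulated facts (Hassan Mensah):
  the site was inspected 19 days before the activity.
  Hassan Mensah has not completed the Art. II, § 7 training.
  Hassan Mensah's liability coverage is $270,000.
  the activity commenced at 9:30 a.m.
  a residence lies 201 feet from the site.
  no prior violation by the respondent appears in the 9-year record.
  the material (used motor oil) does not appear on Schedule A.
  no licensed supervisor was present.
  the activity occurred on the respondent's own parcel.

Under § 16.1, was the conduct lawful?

Yes — lawful.

(i) training certified — not met.
(ii) start within hours — met.
(a) = F OR T = true.
(i) no residence in 300 ft — fails.
(A) coverage ≥ $200,000 — satisfied.
(B) no prior violation — holds.
(ii) = T AND T = true.
(b): F OR T → true.
(c) own property — met.
(1): T AND T AND T → true.
(2) Schedule A material — not met.
Overall: T OR F → true.
Exception (supervisor present) — not satisfied.
Result: main true OR exception false → true.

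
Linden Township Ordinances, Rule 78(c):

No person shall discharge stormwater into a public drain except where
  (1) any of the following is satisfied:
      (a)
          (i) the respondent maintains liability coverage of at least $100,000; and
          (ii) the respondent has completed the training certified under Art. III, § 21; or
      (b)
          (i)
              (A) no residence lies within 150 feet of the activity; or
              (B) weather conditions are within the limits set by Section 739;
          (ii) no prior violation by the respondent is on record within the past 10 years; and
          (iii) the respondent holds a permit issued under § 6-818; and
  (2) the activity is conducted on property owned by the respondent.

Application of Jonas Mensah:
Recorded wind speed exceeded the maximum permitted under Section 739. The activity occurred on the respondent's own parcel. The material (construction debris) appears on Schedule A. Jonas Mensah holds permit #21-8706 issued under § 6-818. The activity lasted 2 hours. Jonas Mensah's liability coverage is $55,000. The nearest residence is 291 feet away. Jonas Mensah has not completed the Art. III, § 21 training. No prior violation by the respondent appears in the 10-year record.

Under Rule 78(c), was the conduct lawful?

(i) coverage ≥ $100,000 — not met.
(ii) training certified — not met.
So (a) is not satisfied (F AND F).
(A) no residence in 150 ft — met.
(B) weather ok — fails.
(i) = T OR F = true.
(ii) no prior violation — holds.
(iii) holds permit — satisfied.
So (b) is satisfied (T AND T AND T).
(1) = F OR T = true.
(2) own property — holds.
Overall = T AND T = true.

Yes — lawful.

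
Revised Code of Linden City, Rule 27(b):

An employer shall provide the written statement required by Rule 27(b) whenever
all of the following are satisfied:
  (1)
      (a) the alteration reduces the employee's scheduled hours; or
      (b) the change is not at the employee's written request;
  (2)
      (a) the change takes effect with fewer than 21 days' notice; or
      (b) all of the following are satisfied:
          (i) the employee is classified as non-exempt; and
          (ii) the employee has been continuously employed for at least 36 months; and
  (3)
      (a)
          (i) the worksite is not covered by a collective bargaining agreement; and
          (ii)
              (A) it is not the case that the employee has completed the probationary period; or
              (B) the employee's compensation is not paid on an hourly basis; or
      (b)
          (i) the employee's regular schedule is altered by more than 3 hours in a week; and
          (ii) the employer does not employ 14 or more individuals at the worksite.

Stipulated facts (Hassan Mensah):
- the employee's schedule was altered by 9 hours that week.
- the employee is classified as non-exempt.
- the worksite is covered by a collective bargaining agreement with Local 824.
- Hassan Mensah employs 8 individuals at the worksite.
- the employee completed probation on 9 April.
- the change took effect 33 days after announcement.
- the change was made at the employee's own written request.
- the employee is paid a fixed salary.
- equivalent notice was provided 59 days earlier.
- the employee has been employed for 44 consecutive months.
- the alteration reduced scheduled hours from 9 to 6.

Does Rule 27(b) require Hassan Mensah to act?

Yes — required.

(a) hours reduced — met.
(b) not employee-requested — not met.
So (1) is satisfied (T OR F).
(a) < 21 days' notice — fails.
(i) non-exempt — holds.
(ii) tenure ≥ 36 mo. — satisfied.
(b) = T AND T = true.
So (2) is satisfied (F OR T).
(i) no CBA — not satisfied.
(A) not (past probation) — fails.
(B) not (hourly-paid) — satisfied.
(ii): F OR T → true.
(a): F AND T → false.
(i) schedule shift > 3h — satisfied.
(ii) not (≥ 14 at site) — met.
(b) = T AND T = true.
(3) = F OR T = true.
Overall: T AND T AND T → true.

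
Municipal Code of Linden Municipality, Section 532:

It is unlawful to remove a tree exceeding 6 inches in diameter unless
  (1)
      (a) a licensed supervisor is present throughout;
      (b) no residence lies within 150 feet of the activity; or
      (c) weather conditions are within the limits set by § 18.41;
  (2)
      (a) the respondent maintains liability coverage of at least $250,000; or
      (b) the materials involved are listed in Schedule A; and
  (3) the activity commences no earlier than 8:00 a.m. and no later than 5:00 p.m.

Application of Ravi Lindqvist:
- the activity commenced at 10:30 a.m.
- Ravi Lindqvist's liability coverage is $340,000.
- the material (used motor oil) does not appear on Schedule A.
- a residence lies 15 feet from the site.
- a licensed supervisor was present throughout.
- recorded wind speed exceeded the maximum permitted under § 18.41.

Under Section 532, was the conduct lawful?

Yes — lawful.

(a) supervisor present — satisfied.
(b) no residence in 150 ft — not met.
(c) weather ok — fails.
So (1) is satisfied (T OR F OR F).
(a) coverage ≥ $250,000 — holds.
(b) Schedule A material — fails.
So (2) is satisfied (T OR F).
(3) start within hours — holds.
Overall = T AND T AND T = true.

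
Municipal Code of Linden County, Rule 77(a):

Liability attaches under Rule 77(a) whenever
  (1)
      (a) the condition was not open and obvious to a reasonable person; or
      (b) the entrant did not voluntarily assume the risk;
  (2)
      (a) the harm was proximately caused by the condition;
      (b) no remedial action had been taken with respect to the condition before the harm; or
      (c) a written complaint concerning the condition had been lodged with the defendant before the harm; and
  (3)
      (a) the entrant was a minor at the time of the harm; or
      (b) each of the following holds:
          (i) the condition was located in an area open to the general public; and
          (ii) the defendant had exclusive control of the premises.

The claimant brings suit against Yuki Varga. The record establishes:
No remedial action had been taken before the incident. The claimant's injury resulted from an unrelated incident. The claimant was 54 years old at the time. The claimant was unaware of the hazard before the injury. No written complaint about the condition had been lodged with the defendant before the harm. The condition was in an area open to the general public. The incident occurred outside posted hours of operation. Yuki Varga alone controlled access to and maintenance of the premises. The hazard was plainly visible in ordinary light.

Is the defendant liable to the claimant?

Yes — liable.

(a) not open/obvious — not satisfied.
(b) no assumed risk — met.
(1) = F OR T = true.
(a) proximate cause — not satisfied.
(b) no remedial action — satisfied.
(c) complaint lodged — not met.
(2) = F OR T OR F = true.
(a) entrant a minor — fails.
(i) public area — holds.
(ii) exclusive control — satisfied.
So (b) is satisfied (T AND T).
(3): F OR T → true.
Overall = T AND T AND T = true.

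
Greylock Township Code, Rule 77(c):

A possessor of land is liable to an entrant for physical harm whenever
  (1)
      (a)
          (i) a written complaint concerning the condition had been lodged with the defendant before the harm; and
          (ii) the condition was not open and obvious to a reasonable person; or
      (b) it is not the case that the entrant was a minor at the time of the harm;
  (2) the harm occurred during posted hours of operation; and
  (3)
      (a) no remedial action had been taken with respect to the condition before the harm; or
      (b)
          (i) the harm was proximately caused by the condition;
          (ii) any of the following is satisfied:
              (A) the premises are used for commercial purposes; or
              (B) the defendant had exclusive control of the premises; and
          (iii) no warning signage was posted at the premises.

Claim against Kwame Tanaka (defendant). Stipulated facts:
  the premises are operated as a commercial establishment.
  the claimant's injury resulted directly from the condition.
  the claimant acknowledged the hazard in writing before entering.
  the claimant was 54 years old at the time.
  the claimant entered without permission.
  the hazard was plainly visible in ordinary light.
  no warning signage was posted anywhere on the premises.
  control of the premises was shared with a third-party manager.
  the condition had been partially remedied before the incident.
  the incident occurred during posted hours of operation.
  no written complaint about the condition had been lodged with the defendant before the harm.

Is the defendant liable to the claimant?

Yes — liable.

(i) complaint lodged — not satisfied.
(ii) not open/obvious — not met.
(a): F AND F → false.
(b) not (entrant a minor) — satisfied.
(1) = F OR T = true.
(2) during posted hours — holds.
(a) no remedial action — not satisfied.
(i) proximate cause — met.
(A) commercial use — satisfied.
(B) exclusive control — fails.
(ii): T OR F → true.
(iii) no signage posted — satisfied.
(b) = T AND T AND T = true.
So (3) is satisfied (F OR T).
So Overall is satisfied (T AND T AND T).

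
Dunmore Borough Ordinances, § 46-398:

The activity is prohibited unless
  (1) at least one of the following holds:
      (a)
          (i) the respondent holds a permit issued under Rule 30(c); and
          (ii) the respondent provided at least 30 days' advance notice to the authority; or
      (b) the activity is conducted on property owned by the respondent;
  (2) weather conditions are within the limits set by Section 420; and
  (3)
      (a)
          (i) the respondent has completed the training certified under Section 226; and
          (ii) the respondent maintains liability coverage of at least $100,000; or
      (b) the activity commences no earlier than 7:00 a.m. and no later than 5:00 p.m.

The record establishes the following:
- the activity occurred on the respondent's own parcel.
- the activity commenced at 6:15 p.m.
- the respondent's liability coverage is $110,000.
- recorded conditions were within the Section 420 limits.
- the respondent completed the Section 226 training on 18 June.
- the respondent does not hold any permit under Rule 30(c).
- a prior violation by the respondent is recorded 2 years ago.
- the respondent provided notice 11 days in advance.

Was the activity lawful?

(i) holds permit — not satisfied.
(ii) ≥30 days' notice — not met.
(a): F AND F → false.
(b) own property — holds.
(1): F OR T → true.
(2) weather ok — satisfied.
(i) training certified — satisfied.
(ii) coverage ≥ $100,000 — holds.
So (a) is satisfied (T AND T).
(b) start within hours — not satisfied.
So (3) is satisfied (T OR F).
Overall = T AND T AND T = true.

Yes — lawful.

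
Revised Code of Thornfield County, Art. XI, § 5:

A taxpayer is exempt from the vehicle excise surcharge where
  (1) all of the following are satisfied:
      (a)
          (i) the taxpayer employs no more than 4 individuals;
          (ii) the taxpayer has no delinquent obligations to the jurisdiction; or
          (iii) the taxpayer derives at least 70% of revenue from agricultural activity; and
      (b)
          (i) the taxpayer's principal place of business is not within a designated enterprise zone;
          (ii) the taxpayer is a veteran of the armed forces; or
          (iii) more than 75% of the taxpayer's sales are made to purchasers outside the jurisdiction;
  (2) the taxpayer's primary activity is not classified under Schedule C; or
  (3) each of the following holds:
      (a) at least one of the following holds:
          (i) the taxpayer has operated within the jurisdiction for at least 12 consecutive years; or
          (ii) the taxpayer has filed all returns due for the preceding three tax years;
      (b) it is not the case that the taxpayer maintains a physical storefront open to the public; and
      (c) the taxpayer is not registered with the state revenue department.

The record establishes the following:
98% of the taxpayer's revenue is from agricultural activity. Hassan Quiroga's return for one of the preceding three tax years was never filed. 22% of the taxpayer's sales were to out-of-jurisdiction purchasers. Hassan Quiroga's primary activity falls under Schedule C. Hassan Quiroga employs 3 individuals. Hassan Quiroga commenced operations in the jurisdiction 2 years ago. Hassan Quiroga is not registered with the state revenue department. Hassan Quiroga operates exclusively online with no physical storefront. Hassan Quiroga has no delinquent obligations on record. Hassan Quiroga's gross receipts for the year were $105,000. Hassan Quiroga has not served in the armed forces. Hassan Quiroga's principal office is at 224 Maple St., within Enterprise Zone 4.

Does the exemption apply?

No — not exempt.

(i) ≤ 4 employees — met.
(ii) no delinquency — satisfied.
(iii) ≥70% agricultural — holds.
(a) = T OR T OR T = true.
(i) not (in enterprise zone) — fails.
(ii) veteran — not met.
(iii) >75% out-of-jur. sales — fails.
So (b) is not satisfied (F OR F OR F).
(1): T AND F → false.
(2) not (Schedule C activity) — fails.
(i) ≥ 12 yrs in jurisdiction — fails.
(ii) returns current — fails.
(a): F OR F → false.
(b) not (has storefront) — satisfied.
(c) not (state-registered) — satisfied.
So (3) is not satisfied (F AND T AND T).
Overall: F OR F OR F → false.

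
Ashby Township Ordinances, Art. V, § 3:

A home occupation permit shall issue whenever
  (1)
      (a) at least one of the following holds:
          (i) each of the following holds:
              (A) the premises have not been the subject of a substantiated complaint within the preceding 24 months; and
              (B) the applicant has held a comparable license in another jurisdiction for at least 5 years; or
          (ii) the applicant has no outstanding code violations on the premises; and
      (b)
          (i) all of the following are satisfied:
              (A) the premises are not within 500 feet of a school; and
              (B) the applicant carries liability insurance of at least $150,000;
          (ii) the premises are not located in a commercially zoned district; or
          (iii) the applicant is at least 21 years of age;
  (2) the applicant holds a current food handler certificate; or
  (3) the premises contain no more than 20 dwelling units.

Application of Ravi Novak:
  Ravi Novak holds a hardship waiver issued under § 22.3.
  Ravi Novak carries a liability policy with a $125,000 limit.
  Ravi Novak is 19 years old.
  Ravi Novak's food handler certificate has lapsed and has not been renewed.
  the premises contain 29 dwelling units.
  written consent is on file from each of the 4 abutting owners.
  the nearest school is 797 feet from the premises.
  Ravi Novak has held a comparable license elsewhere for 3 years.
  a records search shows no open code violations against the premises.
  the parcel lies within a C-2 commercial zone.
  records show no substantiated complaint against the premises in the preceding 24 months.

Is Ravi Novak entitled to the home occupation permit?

(A) no complaint in 24 mo. — satisfied.
(B) prior license ≥ 5 yr — not satisfied.
(i): T AND F → false.
(ii) no code violations — met.
(a): F OR T → true.
(A) ≥500 ft from school — met.
(B) insurance ≥ $150,000 — not satisfied.
So (i) is not satisfied (T AND F).
(ii) not (commercially zoned) — not met.
(iii) age ≥ 21 — not met.
So (b) is not satisfied (F OR F OR F).
So (1) is not satisfied (T AND F).
(2) food handler cert. — fails.
(3) ≤ 20 units — not satisfied.
So Overall is not satisfied (F OR F OR F).

No — denied.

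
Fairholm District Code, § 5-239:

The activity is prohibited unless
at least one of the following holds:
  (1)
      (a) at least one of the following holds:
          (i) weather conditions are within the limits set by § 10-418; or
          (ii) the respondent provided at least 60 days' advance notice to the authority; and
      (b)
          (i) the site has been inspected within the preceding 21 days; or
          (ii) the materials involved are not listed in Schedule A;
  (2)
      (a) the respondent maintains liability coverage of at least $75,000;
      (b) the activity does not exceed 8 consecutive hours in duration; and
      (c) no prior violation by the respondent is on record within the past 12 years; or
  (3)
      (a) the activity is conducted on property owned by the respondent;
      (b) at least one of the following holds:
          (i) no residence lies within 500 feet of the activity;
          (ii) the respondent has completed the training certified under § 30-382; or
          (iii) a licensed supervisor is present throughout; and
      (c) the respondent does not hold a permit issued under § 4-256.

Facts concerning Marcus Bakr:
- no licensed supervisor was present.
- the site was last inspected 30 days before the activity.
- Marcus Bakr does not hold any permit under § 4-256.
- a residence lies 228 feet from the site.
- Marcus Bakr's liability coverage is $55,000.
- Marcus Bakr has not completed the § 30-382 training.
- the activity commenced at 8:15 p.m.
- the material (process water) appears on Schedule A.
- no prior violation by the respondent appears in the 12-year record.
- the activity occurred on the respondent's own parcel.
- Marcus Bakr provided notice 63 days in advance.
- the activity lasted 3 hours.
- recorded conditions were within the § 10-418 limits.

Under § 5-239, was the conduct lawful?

(i) weather ok — satisfied.
(ii) ≥60 days' notice — holds.
(a) = T OR T = true.
(i) site inspected — fails.
(ii) not (Schedule A material) — not met.
So (b) is not satisfied (F OR F).
(1) = T AND F = false.
(a) coverage ≥ $75,000 — fails.
(b) ≤ 8 hrs duration — satisfied.
(c) no prior violation — satisfied.
(2): F AND T AND T → false.
(a) own property — satisfied.
(i) no residence in 500 ft — not met.
(ii) training certified — not met.
(iii) supervisor present — not met.
(b) = F OR F OR F = false.
(c) not (holds permit) — met.
(3) = T AND F AND T = false.
So Overall is not satisfied (F OR F OR F).

No — unlawful.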